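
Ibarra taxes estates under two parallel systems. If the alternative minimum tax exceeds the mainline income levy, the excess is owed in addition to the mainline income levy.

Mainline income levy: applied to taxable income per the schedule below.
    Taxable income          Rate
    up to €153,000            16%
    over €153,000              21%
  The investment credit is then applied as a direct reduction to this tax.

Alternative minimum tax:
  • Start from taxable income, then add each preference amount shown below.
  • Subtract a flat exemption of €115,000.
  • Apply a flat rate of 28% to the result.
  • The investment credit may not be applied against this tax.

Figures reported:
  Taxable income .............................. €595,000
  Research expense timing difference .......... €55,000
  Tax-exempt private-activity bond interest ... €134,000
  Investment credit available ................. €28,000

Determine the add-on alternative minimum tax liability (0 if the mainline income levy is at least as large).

€98,020

Mainline income levy:
  €153,000 × 16% = €24,480
  €442,000 × 21% = €92,820
  → €117,300
  Less investment credit €28,000 → €89,300

Alternative minimum tax:
  Adjusted income: €595,000 + €55,000 + €134,000 = €784,000
  Less exemption €115,000 → base €669,000
  €669,000 × 28% = €187,320

Excess of alternative minimum tax over mainline income levy: €187,320 − €89,300 = €98,020.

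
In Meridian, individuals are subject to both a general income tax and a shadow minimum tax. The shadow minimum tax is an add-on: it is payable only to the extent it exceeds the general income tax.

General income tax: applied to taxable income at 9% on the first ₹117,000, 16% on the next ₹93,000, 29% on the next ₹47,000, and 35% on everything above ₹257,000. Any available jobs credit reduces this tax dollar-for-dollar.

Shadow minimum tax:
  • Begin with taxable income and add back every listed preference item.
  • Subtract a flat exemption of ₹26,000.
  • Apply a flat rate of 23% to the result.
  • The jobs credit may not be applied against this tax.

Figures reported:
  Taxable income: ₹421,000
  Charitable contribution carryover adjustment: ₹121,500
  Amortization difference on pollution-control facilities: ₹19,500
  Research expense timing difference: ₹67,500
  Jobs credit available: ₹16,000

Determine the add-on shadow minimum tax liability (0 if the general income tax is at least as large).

General income tax:
  ₹117,000 × 9% = ₹10,530
  ₹93,000 × 16% = ₹14,880
  ₹47,000 × 29% = ₹13,630
  ₹164,000 × 35% = ₹57,400
  → ₹96,440
  Less jobs credit ₹16,000 → ₹80,440

Shadow minimum tax:
  Adjusted income: ₹421,000 + ₹121,500 + ₹19,500 + ₹67,500 = ₹629,500
  Less exemption ₹26,000 → base ₹603,500
  ₹603,500 × 23% = ₹138,805

Excess of shadow minimum tax over general income tax: ₹138,805 − ₹80,440 = ₹58,365.

₹58,365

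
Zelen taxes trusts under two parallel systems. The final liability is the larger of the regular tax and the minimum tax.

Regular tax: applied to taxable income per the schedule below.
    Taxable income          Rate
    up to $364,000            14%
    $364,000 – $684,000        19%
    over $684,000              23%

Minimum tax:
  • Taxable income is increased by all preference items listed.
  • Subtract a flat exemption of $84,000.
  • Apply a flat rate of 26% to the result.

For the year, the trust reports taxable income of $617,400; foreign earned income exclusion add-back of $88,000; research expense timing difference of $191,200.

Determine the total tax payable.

$211,276

Minimum tax:
  Adjusted income: $617,400 + $88,000 + $191,200 = $896,600
  Less exemption $84,000 → base $812,600
  $812,600 × 26% = $211,276

Regular tax:
  $364,000 × 14% = $50,960
  $253,400 × 19% = $48,146
  → $99,106

$211,276 > $99,106, so the minimum tax is the binding amount.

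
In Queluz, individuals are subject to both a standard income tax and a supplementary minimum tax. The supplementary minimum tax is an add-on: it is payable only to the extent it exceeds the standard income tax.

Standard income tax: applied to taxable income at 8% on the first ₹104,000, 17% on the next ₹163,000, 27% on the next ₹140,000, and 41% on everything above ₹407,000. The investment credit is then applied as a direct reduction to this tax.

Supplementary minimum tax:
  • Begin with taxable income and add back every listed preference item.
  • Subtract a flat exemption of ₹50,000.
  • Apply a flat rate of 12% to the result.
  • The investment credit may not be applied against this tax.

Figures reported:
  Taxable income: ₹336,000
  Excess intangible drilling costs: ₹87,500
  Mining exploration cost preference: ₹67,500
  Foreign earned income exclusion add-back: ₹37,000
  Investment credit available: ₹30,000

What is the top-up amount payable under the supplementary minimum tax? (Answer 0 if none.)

Standard income tax:
  ₹104,000 × 8% = ₹8,320
  ₹163,000 × 17% = ₹27,710
  ₹69,000 × 27% = ₹18,630
  → ₹54,660
  Less investment credit ₹30,000 → ₹24,660

Supplementary minimum tax:
  Adjusted income: ₹336,000 + ₹87,500 + ₹67,500 + ₹37,000 = ₹528,000
  Less exemption ₹50,000 → base ₹478,000
  ₹478,000 × 12% = ₹57,360

Excess of supplementary minimum tax over standard income tax: ₹57,360 − ₹24,660 = ₹32,700.

₹32,700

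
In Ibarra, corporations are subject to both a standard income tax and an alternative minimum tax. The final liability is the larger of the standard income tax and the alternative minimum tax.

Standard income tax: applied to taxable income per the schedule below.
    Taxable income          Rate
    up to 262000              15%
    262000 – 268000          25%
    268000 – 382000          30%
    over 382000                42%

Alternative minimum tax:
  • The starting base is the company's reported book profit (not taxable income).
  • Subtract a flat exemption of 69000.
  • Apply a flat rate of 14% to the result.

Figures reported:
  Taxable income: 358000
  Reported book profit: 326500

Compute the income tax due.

Standard income tax:
  262000 × 15% = 39300
  6000 × 25% = 1500
  90000 × 30% = 27000
  → 67800

Alternative minimum tax:
  Base (reported book profit): 326500
  Less exemption 69000 → base 257500
  257500 × 14% = 36050

67800 > 36050, so the standard income tax governs.

67800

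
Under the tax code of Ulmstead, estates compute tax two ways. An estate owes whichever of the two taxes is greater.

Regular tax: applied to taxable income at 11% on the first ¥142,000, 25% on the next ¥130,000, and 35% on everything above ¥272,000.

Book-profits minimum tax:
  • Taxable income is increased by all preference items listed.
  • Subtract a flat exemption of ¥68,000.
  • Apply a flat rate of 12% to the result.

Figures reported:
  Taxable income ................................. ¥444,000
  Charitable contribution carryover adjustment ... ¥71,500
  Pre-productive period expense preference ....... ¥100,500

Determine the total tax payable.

Book-profits minimum tax:
  Adjusted income: ¥444,000 + ¥71,500 + ¥100,500 = ¥616,000
  Less exemption ¥68,000 → base ¥548,000
  ¥548,000 × 12% = ¥65,760

Regular tax:
  ¥142,000 × 11% = ¥15,620
  ¥130,000 × 25% = ¥32,500
  ¥172,000 × 35% = ¥60,200
  → ¥108,320

¥108,320 > ¥65,760, so the regular tax governs.

¥108,320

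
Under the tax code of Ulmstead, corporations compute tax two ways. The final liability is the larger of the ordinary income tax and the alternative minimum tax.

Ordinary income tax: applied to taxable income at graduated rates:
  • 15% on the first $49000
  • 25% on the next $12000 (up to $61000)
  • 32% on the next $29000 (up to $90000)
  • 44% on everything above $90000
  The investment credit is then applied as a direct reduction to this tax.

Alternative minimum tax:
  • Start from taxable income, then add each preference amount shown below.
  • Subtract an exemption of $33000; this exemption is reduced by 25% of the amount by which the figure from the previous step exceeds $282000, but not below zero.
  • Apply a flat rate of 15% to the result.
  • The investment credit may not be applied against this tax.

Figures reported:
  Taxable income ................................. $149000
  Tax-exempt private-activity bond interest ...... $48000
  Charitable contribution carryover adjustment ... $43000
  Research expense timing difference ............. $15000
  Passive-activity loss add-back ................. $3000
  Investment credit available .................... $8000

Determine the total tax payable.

$37590

Alternative minimum tax:
  Adjusted income: $149000 + $48000 + $43000 + $15000 + $3000 = $258000
  Exemption: $258000 ≤ $282000, so full $33000 applies
  Base: $258000 − $33000 = $225000
  $225000 × 15% = $33750

Ordinary income tax:
  $49000 × 15% = $7350
  $12000 × 25% = $3000
  $29000 × 32% = $9280
  $59000 × 44% = $25960
  → $45590
  Less investment credit $8000 → $37590

$37590 > $33750, so the ordinary income tax governs.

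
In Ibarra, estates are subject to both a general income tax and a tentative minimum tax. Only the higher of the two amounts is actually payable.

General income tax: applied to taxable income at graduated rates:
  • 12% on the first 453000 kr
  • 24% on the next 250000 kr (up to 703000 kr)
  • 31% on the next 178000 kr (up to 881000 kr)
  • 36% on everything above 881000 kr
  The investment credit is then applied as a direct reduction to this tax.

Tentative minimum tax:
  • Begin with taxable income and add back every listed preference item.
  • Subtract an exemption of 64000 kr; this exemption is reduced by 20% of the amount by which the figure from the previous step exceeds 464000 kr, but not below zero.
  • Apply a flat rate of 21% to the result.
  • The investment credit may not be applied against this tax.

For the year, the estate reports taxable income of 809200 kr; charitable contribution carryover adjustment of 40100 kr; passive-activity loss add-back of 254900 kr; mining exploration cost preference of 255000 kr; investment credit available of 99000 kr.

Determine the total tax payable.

285432 kr

General income tax:
  453000 kr × 12% = 54360 kr
  250000 kr × 24% = 60000 kr
  106200 kr × 31% = 32922 kr
  → 147282 kr
  Less investment credit 99000 kr → 48282 kr

Tentative minimum tax:
  Adjusted income: 809200 kr + 40100 kr + 254900 kr + 255000 kr = 1359200 kr
  Exemption: 20% × (1359200 kr − 464000 kr) = 179040 kr ≥ 64000 kr, so the exemption is fully phased out
  Base: 1359200 kr − 0 kr = 1359200 kr
  1359200 kr × 21% = 285432 kr

285432 kr > 48282 kr, so the tentative minimum tax is the binding amount.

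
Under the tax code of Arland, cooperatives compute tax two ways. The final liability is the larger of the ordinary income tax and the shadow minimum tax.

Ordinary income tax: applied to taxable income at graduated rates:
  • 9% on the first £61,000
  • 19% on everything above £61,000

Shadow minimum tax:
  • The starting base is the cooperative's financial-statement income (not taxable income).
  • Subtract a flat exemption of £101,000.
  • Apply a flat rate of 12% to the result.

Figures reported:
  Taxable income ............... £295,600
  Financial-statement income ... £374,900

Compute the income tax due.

£50,064

Ordinary income tax:
  £61,000 × 9% = £5,490
  £234,600 × 19% = £44,574
  → £50,064

Shadow minimum tax:
  Base (financial-statement income): £374,900
  Less exemption £101,000 → base £273,900
  £273,900 × 12% = £32,868

£50,064 > £32,868, so the ordinary income tax governs.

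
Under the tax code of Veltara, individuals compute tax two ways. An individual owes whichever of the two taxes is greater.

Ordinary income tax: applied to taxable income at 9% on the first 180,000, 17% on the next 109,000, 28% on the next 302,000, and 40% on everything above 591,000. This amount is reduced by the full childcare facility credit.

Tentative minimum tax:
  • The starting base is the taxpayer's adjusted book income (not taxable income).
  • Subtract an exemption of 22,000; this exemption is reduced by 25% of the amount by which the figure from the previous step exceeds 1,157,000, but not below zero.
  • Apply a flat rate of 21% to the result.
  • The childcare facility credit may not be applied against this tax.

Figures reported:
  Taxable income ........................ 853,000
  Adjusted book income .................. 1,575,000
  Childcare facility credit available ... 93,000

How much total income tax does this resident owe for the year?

330,750

Ordinary income tax:
  180,000 × 9% = 16,200
  109,000 × 17% = 18,530
  302,000 × 28% = 84,560
  262,000 × 40% = 104,800
  → 224,090
  Less childcare facility credit 93,000 → 131,090

Tentative minimum tax:
  Base (adjusted book income): 1,575,000
  Exemption: 25% × (1,575,000 − 1,157,000) = 104,500 ≥ 22,000, so the exemption is fully phased out
  Base: 1,575,000 − 0 = 1,575,000
  1,575,000 × 21% = 330,750

330,750 > 131,090, so the tentative minimum tax is the binding amount.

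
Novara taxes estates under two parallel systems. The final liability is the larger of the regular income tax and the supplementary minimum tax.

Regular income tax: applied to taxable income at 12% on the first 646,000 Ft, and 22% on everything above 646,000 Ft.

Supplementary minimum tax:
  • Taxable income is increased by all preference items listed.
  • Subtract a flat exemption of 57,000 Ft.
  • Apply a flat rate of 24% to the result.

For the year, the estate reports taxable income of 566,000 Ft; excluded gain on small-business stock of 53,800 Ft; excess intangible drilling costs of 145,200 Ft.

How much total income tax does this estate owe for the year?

Supplementary minimum tax:
  Adjusted income: 566,000 Ft + 53,800 Ft + 145,200 Ft = 765,000 Ft
  Less exemption 57,000 Ft → base 708,000 Ft
  708,000 Ft × 24% = 169,920 Ft

Regular income tax:
  566,000 Ft × 12% = 67,920 Ft

169,920 Ft > 67,920 Ft, so the supplementary minimum tax is the binding amount.

169,920 Ft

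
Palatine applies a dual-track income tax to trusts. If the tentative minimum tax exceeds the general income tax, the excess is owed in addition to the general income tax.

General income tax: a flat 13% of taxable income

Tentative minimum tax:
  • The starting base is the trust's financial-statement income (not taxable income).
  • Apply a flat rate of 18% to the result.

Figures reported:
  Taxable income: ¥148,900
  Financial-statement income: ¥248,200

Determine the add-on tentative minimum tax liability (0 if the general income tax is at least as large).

General income tax:
  ¥148,900 × 13% = ¥19,357

Tentative minimum tax:
  Base (financial-statement income): ¥248,200
  ¥248,200 × 18% = ¥44,676

Excess of tentative minimum tax over general income tax: ¥44,676 − ¥19,357 = ¥25,319.

¥25,319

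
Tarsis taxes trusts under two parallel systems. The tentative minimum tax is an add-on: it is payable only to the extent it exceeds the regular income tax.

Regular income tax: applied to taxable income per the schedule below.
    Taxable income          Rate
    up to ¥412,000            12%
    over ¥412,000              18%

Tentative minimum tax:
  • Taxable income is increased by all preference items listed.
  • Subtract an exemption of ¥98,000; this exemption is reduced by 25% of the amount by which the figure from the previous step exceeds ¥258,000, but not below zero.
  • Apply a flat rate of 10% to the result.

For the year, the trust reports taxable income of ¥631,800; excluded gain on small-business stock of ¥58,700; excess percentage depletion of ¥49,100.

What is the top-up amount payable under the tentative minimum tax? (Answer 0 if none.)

Regular income tax:
  ¥412,000 × 12% = ¥49,440
  ¥219,800 × 18% = ¥39,564
  → ¥89,004

Tentative minimum tax:
  Adjusted income: ¥631,800 + ¥58,700 + ¥49,100 = ¥739,600
  Exemption: 25% × (¥739,600 − ¥258,000) = ¥120,400 ≥ ¥98,000, so the exemption is fully phased out
  Base: ¥739,600 − ¥0 = ¥739,600
  ¥739,600 × 10% = ¥73,960

¥73,960 ≤ ¥89,004, so no add-on is due.

¥0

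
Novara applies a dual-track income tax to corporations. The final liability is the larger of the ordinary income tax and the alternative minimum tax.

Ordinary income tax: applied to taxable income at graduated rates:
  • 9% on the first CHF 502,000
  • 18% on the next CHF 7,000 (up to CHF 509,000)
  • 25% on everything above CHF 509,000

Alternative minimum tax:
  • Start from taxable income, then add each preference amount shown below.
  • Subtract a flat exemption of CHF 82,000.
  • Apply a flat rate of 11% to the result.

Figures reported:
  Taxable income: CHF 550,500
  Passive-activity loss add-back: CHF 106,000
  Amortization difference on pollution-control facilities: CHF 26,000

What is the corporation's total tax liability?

Alternative minimum tax:
  Adjusted income: CHF 550,500 + CHF 106,000 + CHF 26,000 = CHF 682,500
  Less exemption CHF 82,000 → base CHF 600,500
  CHF 600,500 × 11% = CHF 66,055

Ordinary income tax:
  CHF 502,000 × 9% = CHF 45,180
  CHF 7,000 × 18% = CHF 1,260
  CHF 41,500 × 25% = CHF 10,375
  → CHF 56,815

CHF 66,055 > CHF 56,815, so the alternative minimum tax is the binding amount.

CHF 66,055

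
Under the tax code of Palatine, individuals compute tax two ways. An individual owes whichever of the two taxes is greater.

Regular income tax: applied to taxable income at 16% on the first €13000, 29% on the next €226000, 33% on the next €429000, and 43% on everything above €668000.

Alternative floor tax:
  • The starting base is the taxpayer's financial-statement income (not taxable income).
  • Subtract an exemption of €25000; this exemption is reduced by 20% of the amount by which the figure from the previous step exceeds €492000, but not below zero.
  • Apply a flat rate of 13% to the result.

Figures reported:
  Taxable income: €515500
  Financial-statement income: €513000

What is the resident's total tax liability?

€158865

Alternative floor tax:
  Base (financial-statement income): €513000
  Exemption: €25000 − 20% × (€513000 − €492000) = €25000 − €4200 = €20800
  Base: €513000 − €20800 = €492200
  €492200 × 13% = €63986

Regular income tax:
  €13000 × 16% = €2080
  €226000 × 29% = €65540
  €276500 × 33% = €91245
  → €158865

€158865 > €63986, so the regular income tax governs.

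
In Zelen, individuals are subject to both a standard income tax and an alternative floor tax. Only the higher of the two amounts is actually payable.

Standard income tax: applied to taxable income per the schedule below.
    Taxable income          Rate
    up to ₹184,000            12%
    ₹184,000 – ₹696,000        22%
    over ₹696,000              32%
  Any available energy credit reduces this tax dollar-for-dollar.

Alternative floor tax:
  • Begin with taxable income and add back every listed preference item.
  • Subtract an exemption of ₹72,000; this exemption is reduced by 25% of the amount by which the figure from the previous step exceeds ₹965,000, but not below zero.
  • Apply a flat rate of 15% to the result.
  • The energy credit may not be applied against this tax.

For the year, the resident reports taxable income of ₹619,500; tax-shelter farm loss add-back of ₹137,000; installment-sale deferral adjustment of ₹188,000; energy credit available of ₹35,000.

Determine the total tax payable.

Standard income tax:
  ₹184,000 × 12% = ₹22,080
  ₹435,500 × 22% = ₹95,810
  → ₹117,890
  Less energy credit ₹35,000 → ₹82,890

Alternative floor tax:
  Adjusted income: ₹619,500 + ₹137,000 + ₹188,000 = ₹944,500
  Exemption: ₹944,500 ≤ ₹965,000, so full ₹72,000 applies
  Base: ₹944,500 − ₹72,000 = ₹872,500
  ₹872,500 × 15% = ₹130,875

₹130,875 > ₹82,890, so the alternative floor tax is the binding amount.

₹130,875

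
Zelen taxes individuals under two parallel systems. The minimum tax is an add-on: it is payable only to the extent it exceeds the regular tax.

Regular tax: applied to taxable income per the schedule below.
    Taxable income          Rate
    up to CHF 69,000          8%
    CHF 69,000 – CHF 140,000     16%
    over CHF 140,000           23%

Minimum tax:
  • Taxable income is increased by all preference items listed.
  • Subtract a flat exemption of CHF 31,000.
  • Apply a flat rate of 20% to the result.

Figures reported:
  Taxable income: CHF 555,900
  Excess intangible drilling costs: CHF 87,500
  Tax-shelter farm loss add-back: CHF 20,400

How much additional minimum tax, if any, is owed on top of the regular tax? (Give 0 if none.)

Minimum tax:
  Adjusted income: CHF 555,900 + CHF 87,500 + CHF 20,400 = CHF 663,800
  Less exemption CHF 31,000 → base CHF 632,800
  CHF 632,800 × 20% = CHF 126,560

Regular tax:
  CHF 69,000 × 8% = CHF 5,520
  CHF 71,000 × 16% = CHF 11,360
  CHF 415,900 × 23% = CHF 95,657
  → CHF 112,537

Excess of minimum tax over regular tax: CHF 126,560 − CHF 112,537 = CHF 14,023.

CHF 14,023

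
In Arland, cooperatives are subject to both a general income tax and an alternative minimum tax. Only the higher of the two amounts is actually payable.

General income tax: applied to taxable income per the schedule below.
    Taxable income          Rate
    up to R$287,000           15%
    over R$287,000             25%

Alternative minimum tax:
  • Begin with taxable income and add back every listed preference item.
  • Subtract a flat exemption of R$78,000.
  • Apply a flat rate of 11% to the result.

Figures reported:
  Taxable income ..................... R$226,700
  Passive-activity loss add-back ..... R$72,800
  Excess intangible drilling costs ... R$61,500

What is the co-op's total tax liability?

R$34,005

Alternative minimum tax:
  Adjusted income: R$226,700 + R$72,800 + R$61,500 = R$361,000
  Less exemption R$78,000 → base R$283,000
  R$283,000 × 11% = R$31,130

General income tax:
  R$226,700 × 15% = R$34,005

R$34,005 > R$31,130, so the general income tax governs.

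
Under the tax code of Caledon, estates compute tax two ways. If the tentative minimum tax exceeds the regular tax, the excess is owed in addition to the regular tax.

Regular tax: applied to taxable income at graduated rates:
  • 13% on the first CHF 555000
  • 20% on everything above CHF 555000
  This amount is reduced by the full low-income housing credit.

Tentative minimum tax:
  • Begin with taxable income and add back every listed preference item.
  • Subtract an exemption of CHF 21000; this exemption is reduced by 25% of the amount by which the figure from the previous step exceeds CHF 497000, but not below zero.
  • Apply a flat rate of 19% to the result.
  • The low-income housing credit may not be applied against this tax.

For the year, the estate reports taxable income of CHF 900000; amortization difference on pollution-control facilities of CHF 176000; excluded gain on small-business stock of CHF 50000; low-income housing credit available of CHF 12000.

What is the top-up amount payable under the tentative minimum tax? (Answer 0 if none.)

Regular tax:
  CHF 555000 × 13% = CHF 72150
  CHF 345000 × 20% = CHF 69000
  → CHF 141150
  Less low-income housing credit CHF 12000 → CHF 129150

Tentative minimum tax:
  Adjusted income: CHF 900000 + CHF 176000 + CHF 50000 = CHF 1126000
  Exemption: 25% × (CHF 1126000 − CHF 497000) = CHF 157250 ≥ CHF 21000, so the exemption is fully phased out
  Base: CHF 1126000 − CHF 0 = CHF 1126000
  CHF 1126000 × 19% = CHF 213940

Excess of tentative minimum tax over regular tax: CHF 213940 − CHF 129150 = CHF 84790.

CHF 84790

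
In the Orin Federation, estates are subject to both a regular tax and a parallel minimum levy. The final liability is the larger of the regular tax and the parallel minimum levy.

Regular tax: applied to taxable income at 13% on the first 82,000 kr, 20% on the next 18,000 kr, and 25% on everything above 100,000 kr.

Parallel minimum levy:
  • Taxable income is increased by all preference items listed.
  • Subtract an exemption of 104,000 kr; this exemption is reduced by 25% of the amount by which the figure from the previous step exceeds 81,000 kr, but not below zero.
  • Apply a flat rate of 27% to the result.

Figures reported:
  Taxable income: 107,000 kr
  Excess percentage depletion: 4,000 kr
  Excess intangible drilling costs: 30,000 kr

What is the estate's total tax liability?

Regular tax:
  82,000 kr × 13% = 10,660 kr
  18,000 kr × 20% = 3,600 kr
  7,000 kr × 25% = 1,750 kr
  → 16,010 kr

Parallel minimum levy:
  Adjusted income: 107,000 kr + 4,000 kr + 30,000 kr = 141,000 kr
  Exemption: 104,000 kr − 25% × (141,000 kr − 81,000 kr) = 104,000 kr − 15,000 kr = 89,000 kr
  Base: 141,000 kr − 89,000 kr = 52,000 kr
  52,000 kr × 27% = 14,040 kr

16,010 kr > 14,040 kr, so the regular tax governs.

16,010 kr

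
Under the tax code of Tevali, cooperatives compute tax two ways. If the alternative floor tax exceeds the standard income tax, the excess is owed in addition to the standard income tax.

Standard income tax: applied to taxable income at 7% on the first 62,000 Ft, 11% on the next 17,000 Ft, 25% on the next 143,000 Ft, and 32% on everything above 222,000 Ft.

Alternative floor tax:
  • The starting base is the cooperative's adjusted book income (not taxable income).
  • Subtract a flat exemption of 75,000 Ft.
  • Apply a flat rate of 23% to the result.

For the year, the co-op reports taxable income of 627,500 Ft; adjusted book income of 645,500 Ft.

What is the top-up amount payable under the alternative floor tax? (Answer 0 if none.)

0 Ft

Standard income tax:
  62,000 Ft × 7% = 4,340 Ft
  17,000 Ft × 11% = 1,870 Ft
  143,000 Ft × 25% = 35,750 Ft
  405,500 Ft × 32% = 129,760 Ft
  → 171,720 Ft

Alternative floor tax:
  Base (adjusted book income): 645,500 Ft
  Less exemption 75,000 Ft → base 570,500 Ft
  570,500 Ft × 23% = 131,215 Ft

131,215 Ft ≤ 171,720 Ft, so no add-on is due.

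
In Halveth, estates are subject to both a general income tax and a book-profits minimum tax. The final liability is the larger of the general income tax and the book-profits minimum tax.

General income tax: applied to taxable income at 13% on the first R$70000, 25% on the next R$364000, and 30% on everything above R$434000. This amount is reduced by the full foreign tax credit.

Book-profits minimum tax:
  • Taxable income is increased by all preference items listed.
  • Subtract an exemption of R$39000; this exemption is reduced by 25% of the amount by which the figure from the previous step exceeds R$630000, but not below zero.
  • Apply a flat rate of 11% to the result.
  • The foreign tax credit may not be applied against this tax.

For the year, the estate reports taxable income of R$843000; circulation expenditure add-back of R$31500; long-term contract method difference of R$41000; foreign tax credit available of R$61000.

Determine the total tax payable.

R$161800

Book-profits minimum tax:
  Adjusted income: R$843000 + R$31500 + R$41000 = R$915500
  Exemption: 25% × (R$915500 − R$630000) = R$71375 ≥ R$39000, so the exemption is fully phased out
  Base: R$915500 − R$0 = R$915500
  R$915500 × 11% = R$100705

General income tax:
  R$70000 × 13% = R$9100
  R$364000 × 25% = R$91000
  R$409000 × 30% = R$122700
  → R$222800
  Less foreign tax credit R$61000 → R$161800

R$161800 > R$100705, so the general income tax governs.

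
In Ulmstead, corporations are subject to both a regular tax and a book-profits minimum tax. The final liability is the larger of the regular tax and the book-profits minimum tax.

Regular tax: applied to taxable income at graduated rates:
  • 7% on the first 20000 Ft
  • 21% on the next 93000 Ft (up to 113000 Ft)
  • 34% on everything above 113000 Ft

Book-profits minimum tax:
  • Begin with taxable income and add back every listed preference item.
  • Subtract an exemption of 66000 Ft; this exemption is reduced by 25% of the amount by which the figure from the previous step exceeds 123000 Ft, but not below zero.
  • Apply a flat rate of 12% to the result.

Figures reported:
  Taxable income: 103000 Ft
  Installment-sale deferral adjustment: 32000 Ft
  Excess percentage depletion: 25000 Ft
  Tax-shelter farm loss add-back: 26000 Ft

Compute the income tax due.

Regular tax:
  20000 Ft × 7% = 1400 Ft
  83000 Ft × 21% = 17430 Ft
  → 18830 Ft

Book-profits minimum tax:
  Adjusted income: 103000 Ft + 32000 Ft + 25000 Ft + 26000 Ft = 186000 Ft
  Exemption: 66000 Ft − 25% × (186000 Ft − 123000 Ft) = 66000 Ft − 15750 Ft = 50250 Ft
  Base: 186000 Ft − 50250 Ft = 135750 Ft
  135750 Ft × 12% = 16290 Ft

18830 Ft > 16290 Ft, so the regular tax governs.

18830 Ft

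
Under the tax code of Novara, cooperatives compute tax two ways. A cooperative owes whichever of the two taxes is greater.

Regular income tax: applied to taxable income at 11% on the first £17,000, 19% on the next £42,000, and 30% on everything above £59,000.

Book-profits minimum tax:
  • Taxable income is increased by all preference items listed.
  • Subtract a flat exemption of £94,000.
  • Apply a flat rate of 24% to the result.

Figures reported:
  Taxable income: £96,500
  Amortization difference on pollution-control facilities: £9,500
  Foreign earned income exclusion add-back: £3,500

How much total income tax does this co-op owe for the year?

£21,100

Book-profits minimum tax:
  Adjusted income: £96,500 + £9,500 + £3,500 = £109,500
  Less exemption £94,000 → base £15,500
  £15,500 × 24% = £3,720

Regular income tax:
  £17,000 × 11% = £1,870
  £42,000 × 19% = £7,980
  £37,500 × 30% = £11,250
  → £21,100

£21,100 > £3,720, so the regular income tax governs.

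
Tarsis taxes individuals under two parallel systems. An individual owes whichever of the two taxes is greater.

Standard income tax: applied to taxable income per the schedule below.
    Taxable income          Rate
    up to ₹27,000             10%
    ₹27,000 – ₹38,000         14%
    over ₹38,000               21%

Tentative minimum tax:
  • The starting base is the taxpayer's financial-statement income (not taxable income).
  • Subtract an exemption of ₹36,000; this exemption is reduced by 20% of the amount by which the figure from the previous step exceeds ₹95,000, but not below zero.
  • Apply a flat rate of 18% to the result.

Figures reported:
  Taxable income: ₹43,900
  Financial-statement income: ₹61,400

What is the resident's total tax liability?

Tentative minimum tax:
  Base (financial-statement income): ₹61,400
  Exemption: ₹61,400 ≤ ₹95,000, so full ₹36,000 applies
  Base: ₹61,400 − ₹36,000 = ₹25,400
  ₹25,400 × 18% = ₹4,572

Standard income tax:
  ₹27,000 × 10% = ₹2,700
  ₹11,000 × 14% = ₹1,540
  ₹5,900 × 21% = ₹1,239
  → ₹5,479

₹5,479 > ₹4,572, so the standard income tax governs.

₹5,479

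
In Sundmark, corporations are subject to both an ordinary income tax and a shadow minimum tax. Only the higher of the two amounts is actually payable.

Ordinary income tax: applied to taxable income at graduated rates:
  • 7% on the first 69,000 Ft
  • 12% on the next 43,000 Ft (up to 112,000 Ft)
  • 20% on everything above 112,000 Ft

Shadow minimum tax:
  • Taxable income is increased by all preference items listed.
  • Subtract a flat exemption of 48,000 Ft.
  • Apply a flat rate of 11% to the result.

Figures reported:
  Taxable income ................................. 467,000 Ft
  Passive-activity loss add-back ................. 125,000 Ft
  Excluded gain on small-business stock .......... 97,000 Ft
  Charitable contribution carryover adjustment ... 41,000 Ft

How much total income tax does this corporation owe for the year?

Shadow minimum tax:
  Adjusted income: 467,000 Ft + 125,000 Ft + 97,000 Ft + 41,000 Ft = 730,000 Ft
  Less exemption 48,000 Ft → base 682,000 Ft
  682,000 Ft × 11% = 75,020 Ft

Ordinary income tax:
  69,000 Ft × 7% = 4,830 Ft
  43,000 Ft × 12% = 5,160 Ft
  355,000 Ft × 20% = 71,000 Ft
  → 80,990 Ft

80,990 Ft > 75,020 Ft, so the ordinary income tax governs.

80,990 Ft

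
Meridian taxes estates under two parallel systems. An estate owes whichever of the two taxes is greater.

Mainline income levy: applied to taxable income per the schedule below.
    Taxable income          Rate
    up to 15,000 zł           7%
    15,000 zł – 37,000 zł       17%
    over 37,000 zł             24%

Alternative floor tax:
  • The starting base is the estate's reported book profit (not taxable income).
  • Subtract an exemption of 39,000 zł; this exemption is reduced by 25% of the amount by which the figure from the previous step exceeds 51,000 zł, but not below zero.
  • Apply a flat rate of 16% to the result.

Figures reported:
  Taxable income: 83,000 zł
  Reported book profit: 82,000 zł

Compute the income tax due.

15,830 zł

Mainline income levy:
  15,000 zł × 7% = 1,050 zł
  22,000 zł × 17% = 3,740 zł
  46,000 zł × 24% = 11,040 zł
  → 15,830 zł

Alternative floor tax:
  Base (reported book profit): 82,000 zł
  Exemption: 39,000 zł − 25% × (82,000 zł − 51,000 zł) = 39,000 zł − 7,750 zł = 31,250 zł
  Base: 82,000 zł − 31,250 zł = 50,750 zł
  50,750 zł × 16% = 8,120 zł

15,830 zł > 8,120 zł, so the mainline income levy governs.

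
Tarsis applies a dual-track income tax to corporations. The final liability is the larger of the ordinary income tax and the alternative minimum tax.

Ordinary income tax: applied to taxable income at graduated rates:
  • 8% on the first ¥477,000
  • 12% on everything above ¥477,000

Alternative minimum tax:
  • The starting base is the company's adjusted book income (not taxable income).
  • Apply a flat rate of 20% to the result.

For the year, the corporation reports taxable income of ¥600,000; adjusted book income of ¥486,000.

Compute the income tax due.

¥97,200

Ordinary income tax:
  ¥477,000 × 8% = ¥38,160
  ¥123,000 × 12% = ¥14,760
  → ¥52,920

Alternative minimum tax:
  Base (adjusted book income): ¥486,000
  ¥486,000 × 20% = ¥97,200

¥97,200 > ¥52,920, so the alternative minimum tax is the binding amount.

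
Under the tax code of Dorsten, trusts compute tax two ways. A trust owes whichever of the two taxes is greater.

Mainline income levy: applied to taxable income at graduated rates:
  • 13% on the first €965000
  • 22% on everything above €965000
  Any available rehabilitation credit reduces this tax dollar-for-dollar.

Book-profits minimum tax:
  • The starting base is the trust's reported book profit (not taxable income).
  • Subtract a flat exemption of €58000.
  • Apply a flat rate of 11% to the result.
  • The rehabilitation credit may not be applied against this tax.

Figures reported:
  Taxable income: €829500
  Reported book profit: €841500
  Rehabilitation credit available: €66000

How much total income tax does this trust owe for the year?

€86185

Mainline income levy:
  €829500 × 13% = €107835
  Less rehabilitation credit €66000 → €41835

Book-profits minimum tax:
  Base (reported book profit): €841500
  Less exemption €58000 → base €783500
  €783500 × 11% = €86185

€86185 > €41835, so the book-profits minimum tax is the binding amount.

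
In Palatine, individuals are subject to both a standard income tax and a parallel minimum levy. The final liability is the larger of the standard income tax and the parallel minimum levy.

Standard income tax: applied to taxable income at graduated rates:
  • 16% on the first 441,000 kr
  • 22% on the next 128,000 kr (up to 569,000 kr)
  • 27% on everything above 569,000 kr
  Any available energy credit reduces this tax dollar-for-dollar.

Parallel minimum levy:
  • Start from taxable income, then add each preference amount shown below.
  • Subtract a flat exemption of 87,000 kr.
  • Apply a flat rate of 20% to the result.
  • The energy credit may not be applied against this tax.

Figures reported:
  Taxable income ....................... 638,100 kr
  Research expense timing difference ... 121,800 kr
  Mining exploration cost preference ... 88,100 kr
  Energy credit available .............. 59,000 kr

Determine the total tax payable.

Standard income tax:
  441,000 kr × 16% = 70,560 kr
  128,000 kr × 22% = 28,160 kr
  69,100 kr × 27% = 18,657 kr
  → 117,377 kr
  Less energy credit 59,000 kr → 58,377 kr

Parallel minimum levy:
  Adjusted income: 638,100 kr + 121,800 kr + 88,100 kr = 848,000 kr
  Less exemption 87,000 kr → base 761,000 kr
  761,000 kr × 20% = 152,200 kr

152,200 kr > 58,377 kr, so the parallel minimum levy is the binding amount.

152,200 kr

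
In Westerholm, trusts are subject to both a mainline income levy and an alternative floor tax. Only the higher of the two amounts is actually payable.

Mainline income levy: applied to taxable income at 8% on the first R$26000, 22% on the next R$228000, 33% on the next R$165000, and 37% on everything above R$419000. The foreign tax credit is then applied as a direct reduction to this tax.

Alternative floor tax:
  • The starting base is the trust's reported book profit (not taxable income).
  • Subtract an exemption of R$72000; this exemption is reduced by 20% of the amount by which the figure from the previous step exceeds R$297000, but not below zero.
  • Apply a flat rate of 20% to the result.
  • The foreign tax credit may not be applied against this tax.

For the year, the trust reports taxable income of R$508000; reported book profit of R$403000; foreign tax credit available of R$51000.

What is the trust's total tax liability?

R$88620

Alternative floor tax:
  Base (reported book profit): R$403000
  Exemption: R$72000 − 20% × (R$403000 − R$297000) = R$72000 − R$21200 = R$50800
  Base: R$403000 − R$50800 = R$352200
  R$352200 × 20% = R$70440

Mainline income levy:
  R$26000 × 8% = R$2080
  R$228000 × 22% = R$50160
  R$165000 × 33% = R$54450
  R$89000 × 37% = R$32930
  → R$139620
  Less foreign tax credit R$51000 → R$88620

R$88620 > R$70440, so the mainline income levy governs.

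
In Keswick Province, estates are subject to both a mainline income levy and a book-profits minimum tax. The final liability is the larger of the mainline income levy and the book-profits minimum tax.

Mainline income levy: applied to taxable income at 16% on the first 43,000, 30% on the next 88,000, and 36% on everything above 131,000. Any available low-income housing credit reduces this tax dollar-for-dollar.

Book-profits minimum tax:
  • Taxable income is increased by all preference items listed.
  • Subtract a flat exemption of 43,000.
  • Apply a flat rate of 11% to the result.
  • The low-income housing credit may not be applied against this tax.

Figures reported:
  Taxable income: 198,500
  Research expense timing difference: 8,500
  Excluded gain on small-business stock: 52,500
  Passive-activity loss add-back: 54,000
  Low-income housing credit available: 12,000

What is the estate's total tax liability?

Book-profits minimum tax:
  Adjusted income: 198,500 + 8,500 + 52,500 + 54,000 = 313,500
  Less exemption 43,000 → base 270,500
  270,500 × 11% = 29,755

Mainline income levy:
  43,000 × 16% = 6,880
  88,000 × 30% = 26,400
  67,500 × 36% = 24,300
  → 57,580
  Less low-income housing credit 12,000 → 45,580

45,580 > 29,755, so the mainline income levy governs.

45,580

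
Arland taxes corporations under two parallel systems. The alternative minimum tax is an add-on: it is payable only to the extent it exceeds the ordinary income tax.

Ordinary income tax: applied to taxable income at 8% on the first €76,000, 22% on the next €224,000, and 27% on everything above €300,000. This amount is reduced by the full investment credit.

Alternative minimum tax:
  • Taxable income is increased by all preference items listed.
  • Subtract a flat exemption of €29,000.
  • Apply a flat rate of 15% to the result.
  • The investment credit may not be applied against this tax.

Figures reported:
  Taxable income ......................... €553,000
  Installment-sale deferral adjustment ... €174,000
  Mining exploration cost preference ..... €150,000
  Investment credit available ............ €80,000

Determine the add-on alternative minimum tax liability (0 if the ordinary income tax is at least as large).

€83,530

Alternative minimum tax:
  Adjusted income: €553,000 + €174,000 + €150,000 = €877,000
  Less exemption €29,000 → base €848,000
  €848,000 × 15% = €127,200

Ordinary income tax:
  €76,000 × 8% = €6,080
  €224,000 × 22% = €49,280
  €253,000 × 27% = €68,310
  → €123,670
  Less investment credit €80,000 → €43,670

Excess of alternative minimum tax over ordinary income tax: €127,200 − €43,670 = €83,530.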